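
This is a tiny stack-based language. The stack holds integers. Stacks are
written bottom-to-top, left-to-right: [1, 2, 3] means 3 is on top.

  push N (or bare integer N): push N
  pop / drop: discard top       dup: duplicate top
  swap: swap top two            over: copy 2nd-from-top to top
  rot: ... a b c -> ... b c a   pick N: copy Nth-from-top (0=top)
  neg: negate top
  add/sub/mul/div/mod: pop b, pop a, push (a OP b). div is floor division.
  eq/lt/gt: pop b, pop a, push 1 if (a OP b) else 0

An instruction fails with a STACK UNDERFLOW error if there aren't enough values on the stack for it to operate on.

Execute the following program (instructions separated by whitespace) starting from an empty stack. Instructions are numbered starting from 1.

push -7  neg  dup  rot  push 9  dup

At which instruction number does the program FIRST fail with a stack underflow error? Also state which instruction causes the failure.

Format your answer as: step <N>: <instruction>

Answer: step 4: rot

Derivation:
Step 1 ('push -7'): stack = [-7], depth = 1
Step 2 ('neg'): stack = [7], depth = 1
Step 3 ('dup'): stack = [7, 7], depth = 2
Step 4 ('rot'): needs 3 value(s) but depth is 2 — STACK UNDERFLOW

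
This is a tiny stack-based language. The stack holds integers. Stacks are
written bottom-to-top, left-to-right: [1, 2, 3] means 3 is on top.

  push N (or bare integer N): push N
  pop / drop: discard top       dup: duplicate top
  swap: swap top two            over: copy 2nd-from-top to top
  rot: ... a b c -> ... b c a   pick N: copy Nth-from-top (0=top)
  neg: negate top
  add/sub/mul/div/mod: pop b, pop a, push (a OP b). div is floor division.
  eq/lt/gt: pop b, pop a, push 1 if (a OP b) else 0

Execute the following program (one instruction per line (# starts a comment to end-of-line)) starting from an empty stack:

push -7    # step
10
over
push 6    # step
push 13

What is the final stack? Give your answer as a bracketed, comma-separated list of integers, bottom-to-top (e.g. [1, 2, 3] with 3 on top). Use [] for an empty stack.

After 'push -7': [-7]
After 'push 10': [-7, 10]
After 'over': [-7, 10, -7]
After 'push 6': [-7, 10, -7, 6]
After 'push 13': [-7, 10, -7, 6, 13]

Answer: [-7, 10, -7, 6, 13]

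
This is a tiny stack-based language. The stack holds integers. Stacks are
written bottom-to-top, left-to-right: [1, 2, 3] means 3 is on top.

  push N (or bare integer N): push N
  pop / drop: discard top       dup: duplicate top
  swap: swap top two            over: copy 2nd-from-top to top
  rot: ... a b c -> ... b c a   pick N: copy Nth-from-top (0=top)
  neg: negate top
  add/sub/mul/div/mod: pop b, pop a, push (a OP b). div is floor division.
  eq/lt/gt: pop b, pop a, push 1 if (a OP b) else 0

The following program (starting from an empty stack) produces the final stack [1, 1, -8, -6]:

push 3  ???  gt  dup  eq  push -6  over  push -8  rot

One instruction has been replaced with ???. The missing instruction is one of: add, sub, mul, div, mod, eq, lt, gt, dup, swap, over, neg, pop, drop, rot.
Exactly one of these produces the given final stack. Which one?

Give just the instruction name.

Answer: dup

Derivation:
Stack before ???: [3]
Stack after ???:  [3, 3]
The instruction that transforms [3] -> [3, 3] is: dup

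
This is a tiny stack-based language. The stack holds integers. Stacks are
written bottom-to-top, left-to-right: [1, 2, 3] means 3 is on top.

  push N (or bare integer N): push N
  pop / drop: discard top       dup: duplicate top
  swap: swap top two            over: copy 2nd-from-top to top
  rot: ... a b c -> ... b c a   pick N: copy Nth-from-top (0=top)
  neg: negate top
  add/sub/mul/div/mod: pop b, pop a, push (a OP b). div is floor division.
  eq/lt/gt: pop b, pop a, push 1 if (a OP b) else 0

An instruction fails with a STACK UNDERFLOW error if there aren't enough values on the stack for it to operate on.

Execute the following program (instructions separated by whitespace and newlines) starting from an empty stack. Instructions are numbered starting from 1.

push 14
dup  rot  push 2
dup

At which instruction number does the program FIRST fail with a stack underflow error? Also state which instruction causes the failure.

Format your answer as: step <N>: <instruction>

Answer: step 3: rot

Derivation:
Step 1 ('push 14'): stack = [14], depth = 1
Step 2 ('dup'): stack = [14, 14], depth = 2
Step 3 ('rot'): needs 3 value(s) but depth is 2 — STACK UNDERFLOW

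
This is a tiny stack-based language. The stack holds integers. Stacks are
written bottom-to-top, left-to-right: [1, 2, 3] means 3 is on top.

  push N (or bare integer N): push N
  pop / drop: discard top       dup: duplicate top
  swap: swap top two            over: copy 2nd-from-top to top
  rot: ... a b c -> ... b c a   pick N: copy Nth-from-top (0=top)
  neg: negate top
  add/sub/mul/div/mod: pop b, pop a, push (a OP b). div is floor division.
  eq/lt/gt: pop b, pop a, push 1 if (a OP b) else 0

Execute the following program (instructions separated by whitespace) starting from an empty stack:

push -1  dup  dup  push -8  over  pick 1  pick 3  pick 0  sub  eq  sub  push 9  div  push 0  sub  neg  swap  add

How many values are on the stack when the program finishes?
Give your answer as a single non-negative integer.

After 'push -1': stack = [-1] (depth 1)
After 'dup': stack = [-1, -1] (depth 2)
After 'dup': stack = [-1, -1, -1] (depth 3)
After 'push -8': stack = [-1, -1, -1, -8] (depth 4)
After 'over': stack = [-1, -1, -1, -8, -1] (depth 5)
After 'pick 1': stack = [-1, -1, -1, -8, -1, -8] (depth 6)
After 'pick 3': stack = [-1, -1, -1, -8, -1, -8, -1] (depth 7)
After 'pick 0': stack = [-1, -1, -1, -8, -1, -8, -1, -1] (depth 8)
After 'sub': stack = [-1, -1, -1, -8, -1, -8, 0] (depth 7)
After 'eq': stack = [-1, -1, -1, -8, -1, 0] (depth 6)
After 'sub': stack = [-1, -1, -1, -8, -1] (depth 5)
After 'push 9': stack = [-1, -1, -1, -8, -1, 9] (depth 6)
After 'div': stack = [-1, -1, -1, -8, -1] (depth 5)
After 'push 0': stack = [-1, -1, -1, -8, -1, 0] (depth 6)
After 'sub': stack = [-1, -1, -1, -8, -1] (depth 5)
After 'neg': stack = [-1, -1, -1, -8, 1] (depth 5)
After 'swap': stack = [-1, -1, -1, 1, -8] (depth 5)
After 'add': stack = [-1, -1, -1, -7] (depth 4)

Answer: 4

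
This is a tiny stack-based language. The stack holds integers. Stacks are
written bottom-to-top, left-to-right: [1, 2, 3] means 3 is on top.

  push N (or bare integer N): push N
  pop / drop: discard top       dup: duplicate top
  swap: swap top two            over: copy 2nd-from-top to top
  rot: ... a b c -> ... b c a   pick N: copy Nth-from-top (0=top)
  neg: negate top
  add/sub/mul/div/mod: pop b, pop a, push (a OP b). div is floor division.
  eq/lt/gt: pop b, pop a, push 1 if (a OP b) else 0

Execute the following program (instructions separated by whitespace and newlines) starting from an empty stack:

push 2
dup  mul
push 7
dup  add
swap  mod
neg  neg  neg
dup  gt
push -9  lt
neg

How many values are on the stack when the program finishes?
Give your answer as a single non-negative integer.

After 'push 2': stack = [2] (depth 1)
After 'dup': stack = [2, 2] (depth 2)
After 'mul': stack = [4] (depth 1)
After 'push 7': stack = [4, 7] (depth 2)
After 'dup': stack = [4, 7, 7] (depth 3)
After 'add': stack = [4, 14] (depth 2)
After 'swap': stack = [14, 4] (depth 2)
After 'mod': stack = [2] (depth 1)
After 'neg': stack = [-2] (depth 1)
After 'neg': stack = [2] (depth 1)
After 'neg': stack = [-2] (depth 1)
After 'dup': stack = [-2, -2] (depth 2)
After 'gt': stack = [0] (depth 1)
After 'push -9': stack = [0, -9] (depth 2)
After 'lt': stack = [0] (depth 1)
After 'neg': stack = [0] (depth 1)

Answer: 1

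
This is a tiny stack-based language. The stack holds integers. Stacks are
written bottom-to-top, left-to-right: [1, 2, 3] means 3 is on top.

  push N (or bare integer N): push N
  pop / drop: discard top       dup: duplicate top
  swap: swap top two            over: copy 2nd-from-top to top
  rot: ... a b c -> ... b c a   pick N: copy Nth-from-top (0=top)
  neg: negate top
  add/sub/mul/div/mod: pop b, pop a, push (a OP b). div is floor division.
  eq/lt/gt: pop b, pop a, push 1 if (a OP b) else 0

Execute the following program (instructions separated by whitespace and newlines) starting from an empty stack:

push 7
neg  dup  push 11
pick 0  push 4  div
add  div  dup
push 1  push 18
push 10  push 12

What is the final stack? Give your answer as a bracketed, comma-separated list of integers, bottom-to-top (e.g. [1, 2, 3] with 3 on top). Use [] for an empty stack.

Answer: [-7, -1, -1, 1, 18, 10, 12]

Derivation:
After 'push 7': [7]
After 'neg': [-7]
After 'dup': [-7, -7]
After 'push 11': [-7, -7, 11]
After 'pick 0': [-7, -7, 11, 11]
After 'push 4': [-7, -7, 11, 11, 4]
After 'div': [-7, -7, 11, 2]
After 'add': [-7, -7, 13]
After 'div': [-7, -1]
After 'dup': [-7, -1, -1]
After 'push 1': [-7, -1, -1, 1]
After 'push 18': [-7, -1, -1, 1, 18]
After 'push 10': [-7, -1, -1, 1, 18, 10]
After 'push 12': [-7, -1, -1, 1, 18, 10, 12]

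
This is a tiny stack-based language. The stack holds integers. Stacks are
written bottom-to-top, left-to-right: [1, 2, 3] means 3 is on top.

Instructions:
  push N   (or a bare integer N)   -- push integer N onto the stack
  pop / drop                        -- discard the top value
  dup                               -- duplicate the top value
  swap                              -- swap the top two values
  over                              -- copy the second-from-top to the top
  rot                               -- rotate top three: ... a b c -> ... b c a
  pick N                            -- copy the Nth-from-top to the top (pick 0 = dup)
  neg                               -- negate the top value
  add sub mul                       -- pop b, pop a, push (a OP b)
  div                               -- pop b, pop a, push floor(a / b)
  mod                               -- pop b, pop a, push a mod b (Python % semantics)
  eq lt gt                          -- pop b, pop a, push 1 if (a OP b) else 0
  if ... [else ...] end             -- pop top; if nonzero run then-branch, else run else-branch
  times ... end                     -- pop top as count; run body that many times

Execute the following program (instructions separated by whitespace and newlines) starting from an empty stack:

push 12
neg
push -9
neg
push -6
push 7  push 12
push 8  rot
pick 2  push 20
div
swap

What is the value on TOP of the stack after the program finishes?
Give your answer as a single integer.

Answer: 7

Derivation:
After 'push 12': [12]
After 'neg': [-12]
After 'push -9': [-12, -9]
After 'neg': [-12, 9]
After 'push -6': [-12, 9, -6]
After 'push 7': [-12, 9, -6, 7]
After 'push 12': [-12, 9, -6, 7, 12]
After 'push 8': [-12, 9, -6, 7, 12, 8]
After 'rot': [-12, 9, -6, 12, 8, 7]
After 'pick 2': [-12, 9, -6, 12, 8, 7, 12]
After 'push 20': [-12, 9, -6, 12, 8, 7, 12, 20]
After 'div': [-12, 9, -6, 12, 8, 7, 0]
After 'swap': [-12, 9, -6, 12, 8, 0, 7]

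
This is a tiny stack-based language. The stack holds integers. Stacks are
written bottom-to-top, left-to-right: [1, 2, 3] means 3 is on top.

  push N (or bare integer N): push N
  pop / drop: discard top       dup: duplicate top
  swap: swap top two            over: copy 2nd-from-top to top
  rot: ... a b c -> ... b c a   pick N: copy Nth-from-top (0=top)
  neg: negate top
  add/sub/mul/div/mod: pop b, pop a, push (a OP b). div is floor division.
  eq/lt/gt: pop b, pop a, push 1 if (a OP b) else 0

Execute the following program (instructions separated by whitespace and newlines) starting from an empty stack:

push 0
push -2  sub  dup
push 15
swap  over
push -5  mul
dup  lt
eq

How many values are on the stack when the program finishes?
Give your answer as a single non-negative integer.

Answer: 3

Derivation:
After 'push 0': stack = [0] (depth 1)
After 'push -2': stack = [0, -2] (depth 2)
After 'sub': stack = [2] (depth 1)
After 'dup': stack = [2, 2] (depth 2)
After 'push 15': stack = [2, 2, 15] (depth 3)
After 'swap': stack = [2, 15, 2] (depth 3)
After 'over': stack = [2, 15, 2, 15] (depth 4)
After 'push -5': stack = [2, 15, 2, 15, -5] (depth 5)
After 'mul': stack = [2, 15, 2, -75] (depth 4)
After 'dup': stack = [2, 15, 2, -75, -75] (depth 5)
After 'lt': stack = [2, 15, 2, 0] (depth 4)
After 'eq': stack = [2, 15, 0] (depth 3)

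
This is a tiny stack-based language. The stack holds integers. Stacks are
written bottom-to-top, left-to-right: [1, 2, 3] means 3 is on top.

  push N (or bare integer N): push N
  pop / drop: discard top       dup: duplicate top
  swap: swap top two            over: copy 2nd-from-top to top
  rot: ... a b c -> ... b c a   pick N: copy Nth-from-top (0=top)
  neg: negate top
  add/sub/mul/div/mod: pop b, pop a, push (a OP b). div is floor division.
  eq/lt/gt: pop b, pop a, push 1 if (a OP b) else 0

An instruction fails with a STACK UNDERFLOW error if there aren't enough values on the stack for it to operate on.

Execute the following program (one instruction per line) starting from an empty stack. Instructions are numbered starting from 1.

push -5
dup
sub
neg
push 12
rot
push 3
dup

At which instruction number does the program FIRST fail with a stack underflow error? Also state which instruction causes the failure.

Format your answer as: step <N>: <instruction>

Answer: step 6: rot

Derivation:
Step 1 ('push -5'): stack = [-5], depth = 1
Step 2 ('dup'): stack = [-5, -5], depth = 2
Step 3 ('sub'): stack = [0], depth = 1
Step 4 ('neg'): stack = [0], depth = 1
Step 5 ('push 12'): stack = [0, 12], depth = 2
Step 6 ('rot'): needs 3 value(s) but depth is 2 — STACK UNDERFLOW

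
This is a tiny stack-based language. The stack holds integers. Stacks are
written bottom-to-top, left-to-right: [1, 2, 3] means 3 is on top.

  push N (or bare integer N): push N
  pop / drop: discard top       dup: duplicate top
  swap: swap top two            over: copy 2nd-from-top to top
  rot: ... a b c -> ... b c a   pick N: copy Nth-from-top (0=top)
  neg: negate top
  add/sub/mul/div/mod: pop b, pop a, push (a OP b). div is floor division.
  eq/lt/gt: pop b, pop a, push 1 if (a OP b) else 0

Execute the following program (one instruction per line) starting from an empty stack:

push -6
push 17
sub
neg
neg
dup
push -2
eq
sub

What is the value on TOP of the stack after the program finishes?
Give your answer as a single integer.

After 'push -6': [-6]
After 'push 17': [-6, 17]
After 'sub': [-23]
After 'neg': [23]
After 'neg': [-23]
After 'dup': [-23, -23]
After 'push -2': [-23, -23, -2]
After 'eq': [-23, 0]
After 'sub': [-23]

Answer: -23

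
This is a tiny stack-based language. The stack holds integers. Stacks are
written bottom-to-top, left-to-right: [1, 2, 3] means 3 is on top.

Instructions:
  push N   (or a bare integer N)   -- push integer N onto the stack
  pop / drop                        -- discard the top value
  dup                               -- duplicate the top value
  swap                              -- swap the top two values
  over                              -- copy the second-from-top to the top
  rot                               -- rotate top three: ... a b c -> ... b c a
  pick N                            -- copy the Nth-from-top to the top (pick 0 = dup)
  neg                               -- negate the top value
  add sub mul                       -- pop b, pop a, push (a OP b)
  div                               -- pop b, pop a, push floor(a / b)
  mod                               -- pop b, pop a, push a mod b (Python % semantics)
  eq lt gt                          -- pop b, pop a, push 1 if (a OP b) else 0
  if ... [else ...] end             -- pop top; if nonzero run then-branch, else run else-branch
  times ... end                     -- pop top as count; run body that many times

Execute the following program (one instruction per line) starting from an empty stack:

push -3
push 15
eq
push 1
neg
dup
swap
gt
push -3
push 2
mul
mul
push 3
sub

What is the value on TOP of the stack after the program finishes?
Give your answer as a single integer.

After 'push -3': [-3]
After 'push 15': [-3, 15]
After 'eq': [0]
After 'push 1': [0, 1]
After 'neg': [0, -1]
After 'dup': [0, -1, -1]
After 'swap': [0, -1, -1]
After 'gt': [0, 0]
After 'push -3': [0, 0, -3]
After 'push 2': [0, 0, -3, 2]
After 'mul': [0, 0, -6]
After 'mul': [0, 0]
After 'push 3': [0, 0, 3]
After 'sub': [0, -3]

Answer: -3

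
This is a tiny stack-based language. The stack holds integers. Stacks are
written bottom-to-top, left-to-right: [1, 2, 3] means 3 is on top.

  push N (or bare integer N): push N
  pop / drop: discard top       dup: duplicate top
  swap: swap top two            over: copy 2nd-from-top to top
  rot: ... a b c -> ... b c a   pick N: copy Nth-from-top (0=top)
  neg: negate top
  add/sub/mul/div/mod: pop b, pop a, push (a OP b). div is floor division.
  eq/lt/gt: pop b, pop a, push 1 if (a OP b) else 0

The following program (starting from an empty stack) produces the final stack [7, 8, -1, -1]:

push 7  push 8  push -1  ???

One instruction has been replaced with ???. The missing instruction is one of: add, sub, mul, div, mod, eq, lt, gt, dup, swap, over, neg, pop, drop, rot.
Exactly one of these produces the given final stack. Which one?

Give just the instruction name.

Answer: dup

Derivation:
Stack before ???: [7, 8, -1]
Stack after ???:  [7, 8, -1, -1]
The instruction that transforms [7, 8, -1] -> [7, 8, -1, -1] is: dup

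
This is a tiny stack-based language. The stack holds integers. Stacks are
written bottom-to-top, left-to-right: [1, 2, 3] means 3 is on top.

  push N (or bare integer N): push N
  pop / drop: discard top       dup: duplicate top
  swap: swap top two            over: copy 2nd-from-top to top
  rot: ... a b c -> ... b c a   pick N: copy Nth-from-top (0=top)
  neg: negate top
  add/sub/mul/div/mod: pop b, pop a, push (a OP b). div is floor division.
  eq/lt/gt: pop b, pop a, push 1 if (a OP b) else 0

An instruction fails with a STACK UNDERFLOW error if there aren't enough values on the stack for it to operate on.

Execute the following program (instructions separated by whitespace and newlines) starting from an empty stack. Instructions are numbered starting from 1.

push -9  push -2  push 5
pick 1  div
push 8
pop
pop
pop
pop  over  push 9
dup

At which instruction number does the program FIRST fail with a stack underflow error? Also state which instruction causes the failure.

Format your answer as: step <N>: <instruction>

Step 1 ('push -9'): stack = [-9], depth = 1
Step 2 ('push -2'): stack = [-9, -2], depth = 2
Step 3 ('push 5'): stack = [-9, -2, 5], depth = 3
Step 4 ('pick 1'): stack = [-9, -2, 5, -2], depth = 4
Step 5 ('div'): stack = [-9, -2, -3], depth = 3
Step 6 ('push 8'): stack = [-9, -2, -3, 8], depth = 4
Step 7 ('pop'): stack = [-9, -2, -3], depth = 3
Step 8 ('pop'): stack = [-9, -2], depth = 2
Step 9 ('pop'): stack = [-9], depth = 1
Step 10 ('pop'): stack = [], depth = 0
Step 11 ('over'): needs 2 value(s) but depth is 0 — STACK UNDERFLOW

Answer: step 11: over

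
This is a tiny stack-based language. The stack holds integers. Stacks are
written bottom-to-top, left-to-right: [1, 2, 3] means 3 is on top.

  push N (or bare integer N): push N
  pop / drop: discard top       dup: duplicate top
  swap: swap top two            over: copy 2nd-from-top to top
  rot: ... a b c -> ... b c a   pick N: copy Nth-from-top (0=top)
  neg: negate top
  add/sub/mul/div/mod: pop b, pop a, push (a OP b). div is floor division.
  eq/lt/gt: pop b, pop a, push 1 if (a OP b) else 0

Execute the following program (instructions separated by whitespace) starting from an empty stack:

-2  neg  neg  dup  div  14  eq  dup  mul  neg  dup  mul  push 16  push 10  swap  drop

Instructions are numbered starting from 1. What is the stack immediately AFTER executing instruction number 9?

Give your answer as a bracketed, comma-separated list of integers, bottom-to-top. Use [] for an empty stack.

Answer: [0]

Derivation:
Step 1 ('-2'): [-2]
Step 2 ('neg'): [2]
Step 3 ('neg'): [-2]
Step 4 ('dup'): [-2, -2]
Step 5 ('div'): [1]
Step 6 ('14'): [1, 14]
Step 7 ('eq'): [0]
Step 8 ('dup'): [0, 0]
Step 9 ('mul'): [0]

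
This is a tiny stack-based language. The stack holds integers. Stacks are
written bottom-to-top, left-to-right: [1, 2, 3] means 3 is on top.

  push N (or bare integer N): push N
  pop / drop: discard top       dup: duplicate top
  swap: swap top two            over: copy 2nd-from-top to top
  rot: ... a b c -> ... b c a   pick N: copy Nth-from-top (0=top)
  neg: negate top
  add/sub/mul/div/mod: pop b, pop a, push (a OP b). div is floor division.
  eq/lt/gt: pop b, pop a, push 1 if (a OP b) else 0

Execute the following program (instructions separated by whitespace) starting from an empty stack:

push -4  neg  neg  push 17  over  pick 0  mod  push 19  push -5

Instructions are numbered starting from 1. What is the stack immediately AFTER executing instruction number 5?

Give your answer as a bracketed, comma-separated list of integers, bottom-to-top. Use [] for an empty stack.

Answer: [-4, 17, -4]

Derivation:
Step 1 ('push -4'): [-4]
Step 2 ('neg'): [4]
Step 3 ('neg'): [-4]
Step 4 ('push 17'): [-4, 17]
Step 5 ('over'): [-4, 17, -4]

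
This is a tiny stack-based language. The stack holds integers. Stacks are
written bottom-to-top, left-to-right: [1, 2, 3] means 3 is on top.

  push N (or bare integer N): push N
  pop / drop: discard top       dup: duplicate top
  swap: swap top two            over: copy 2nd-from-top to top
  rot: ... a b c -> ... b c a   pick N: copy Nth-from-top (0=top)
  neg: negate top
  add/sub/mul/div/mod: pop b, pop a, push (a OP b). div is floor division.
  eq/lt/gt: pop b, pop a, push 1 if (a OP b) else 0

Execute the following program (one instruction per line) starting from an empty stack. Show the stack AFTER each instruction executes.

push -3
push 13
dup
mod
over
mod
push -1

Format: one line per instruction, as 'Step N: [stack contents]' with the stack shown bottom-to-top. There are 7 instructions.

Step 1: [-3]
Step 2: [-3, 13]
Step 3: [-3, 13, 13]
Step 4: [-3, 0]
Step 5: [-3, 0, -3]
Step 6: [-3, 0]
Step 7: [-3, 0, -1]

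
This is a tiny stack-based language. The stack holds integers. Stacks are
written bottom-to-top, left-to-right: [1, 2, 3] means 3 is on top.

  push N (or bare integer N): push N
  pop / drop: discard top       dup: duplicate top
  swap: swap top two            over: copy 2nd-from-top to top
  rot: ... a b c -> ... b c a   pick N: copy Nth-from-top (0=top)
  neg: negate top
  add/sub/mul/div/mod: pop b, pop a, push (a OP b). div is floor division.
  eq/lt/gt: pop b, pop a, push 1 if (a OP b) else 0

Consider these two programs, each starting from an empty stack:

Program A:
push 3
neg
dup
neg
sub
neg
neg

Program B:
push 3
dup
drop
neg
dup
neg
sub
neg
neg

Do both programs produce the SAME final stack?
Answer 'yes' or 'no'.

Program A trace:
  After 'push 3': [3]
  After 'neg': [-3]
  After 'dup': [-3, -3]
  After 'neg': [-3, 3]
  After 'sub': [-6]
  After 'neg': [6]
  After 'neg': [-6]
Program A final stack: [-6]

Program B trace:
  After 'push 3': [3]
  After 'dup': [3, 3]
  After 'drop': [3]
  After 'neg': [-3]
  After 'dup': [-3, -3]
  After 'neg': [-3, 3]
  After 'sub': [-6]
  After 'neg': [6]
  After 'neg': [-6]
Program B final stack: [-6]
Same: yes

Answer: yes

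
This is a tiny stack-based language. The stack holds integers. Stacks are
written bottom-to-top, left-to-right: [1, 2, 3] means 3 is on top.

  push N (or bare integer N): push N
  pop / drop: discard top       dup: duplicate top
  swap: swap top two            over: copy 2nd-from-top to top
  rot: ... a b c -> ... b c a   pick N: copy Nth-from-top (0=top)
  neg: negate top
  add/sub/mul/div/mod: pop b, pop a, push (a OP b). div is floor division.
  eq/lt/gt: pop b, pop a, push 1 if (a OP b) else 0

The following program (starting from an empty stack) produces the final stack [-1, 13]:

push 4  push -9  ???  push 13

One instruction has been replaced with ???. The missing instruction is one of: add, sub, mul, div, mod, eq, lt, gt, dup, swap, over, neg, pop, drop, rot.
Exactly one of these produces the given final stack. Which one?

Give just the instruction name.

Stack before ???: [4, -9]
Stack after ???:  [-1]
The instruction that transforms [4, -9] -> [-1] is: div

Answer: div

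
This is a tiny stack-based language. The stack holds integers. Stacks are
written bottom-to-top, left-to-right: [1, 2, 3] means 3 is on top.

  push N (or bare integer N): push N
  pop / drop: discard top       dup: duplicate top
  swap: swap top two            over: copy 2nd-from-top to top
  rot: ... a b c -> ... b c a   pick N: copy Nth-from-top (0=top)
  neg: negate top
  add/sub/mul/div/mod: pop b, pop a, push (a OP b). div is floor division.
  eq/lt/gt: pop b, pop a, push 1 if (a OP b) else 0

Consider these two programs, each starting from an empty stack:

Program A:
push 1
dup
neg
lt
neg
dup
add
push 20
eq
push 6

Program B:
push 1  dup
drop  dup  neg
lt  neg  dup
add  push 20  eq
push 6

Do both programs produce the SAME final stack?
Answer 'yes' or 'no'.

Answer: yes

Derivation:
Program A trace:
  After 'push 1': [1]
  After 'dup': [1, 1]
  After 'neg': [1, -1]
  After 'lt': [0]
  After 'neg': [0]
  After 'dup': [0, 0]
  After 'add': [0]
  After 'push 20': [0, 20]
  After 'eq': [0]
  After 'push 6': [0, 6]
Program A final stack: [0, 6]

Program B trace:
  After 'push 1': [1]
  After 'dup': [1, 1]
  After 'drop': [1]
  After 'dup': [1, 1]
  After 'neg': [1, -1]
  After 'lt': [0]
  After 'neg': [0]
  After 'dup': [0, 0]
  After 'add': [0]
  After 'push 20': [0, 20]
  After 'eq': [0]
  After 'push 6': [0, 6]
Program B final stack: [0, 6]
Same: yes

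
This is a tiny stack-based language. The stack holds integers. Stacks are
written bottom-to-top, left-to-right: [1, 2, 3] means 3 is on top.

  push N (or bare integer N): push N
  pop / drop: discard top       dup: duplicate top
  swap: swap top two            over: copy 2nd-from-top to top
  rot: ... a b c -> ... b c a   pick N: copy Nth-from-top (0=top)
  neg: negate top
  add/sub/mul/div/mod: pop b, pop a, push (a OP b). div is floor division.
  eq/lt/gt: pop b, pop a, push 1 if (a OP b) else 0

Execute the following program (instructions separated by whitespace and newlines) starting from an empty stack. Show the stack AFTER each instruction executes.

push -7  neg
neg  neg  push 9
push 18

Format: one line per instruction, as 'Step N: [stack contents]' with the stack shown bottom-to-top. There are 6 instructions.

Step 1: [-7]
Step 2: [7]
Step 3: [-7]
Step 4: [7]
Step 5: [7, 9]
Step 6: [7, 9, 18]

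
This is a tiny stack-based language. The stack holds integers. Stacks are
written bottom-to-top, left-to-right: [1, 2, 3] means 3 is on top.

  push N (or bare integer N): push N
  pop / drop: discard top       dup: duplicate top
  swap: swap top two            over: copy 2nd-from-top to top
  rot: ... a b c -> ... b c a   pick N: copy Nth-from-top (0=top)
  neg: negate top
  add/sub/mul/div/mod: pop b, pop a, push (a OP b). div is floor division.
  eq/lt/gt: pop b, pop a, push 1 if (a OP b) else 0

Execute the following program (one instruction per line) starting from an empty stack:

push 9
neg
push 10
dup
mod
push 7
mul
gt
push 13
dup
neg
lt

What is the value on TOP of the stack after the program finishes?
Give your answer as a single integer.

After 'push 9': [9]
After 'neg': [-9]
After 'push 10': [-9, 10]
After 'dup': [-9, 10, 10]
After 'mod': [-9, 0]
After 'push 7': [-9, 0, 7]
After 'mul': [-9, 0]
After 'gt': [0]
After 'push 13': [0, 13]
After 'dup': [0, 13, 13]
After 'neg': [0, 13, -13]
After 'lt': [0, 0]

Answer: 0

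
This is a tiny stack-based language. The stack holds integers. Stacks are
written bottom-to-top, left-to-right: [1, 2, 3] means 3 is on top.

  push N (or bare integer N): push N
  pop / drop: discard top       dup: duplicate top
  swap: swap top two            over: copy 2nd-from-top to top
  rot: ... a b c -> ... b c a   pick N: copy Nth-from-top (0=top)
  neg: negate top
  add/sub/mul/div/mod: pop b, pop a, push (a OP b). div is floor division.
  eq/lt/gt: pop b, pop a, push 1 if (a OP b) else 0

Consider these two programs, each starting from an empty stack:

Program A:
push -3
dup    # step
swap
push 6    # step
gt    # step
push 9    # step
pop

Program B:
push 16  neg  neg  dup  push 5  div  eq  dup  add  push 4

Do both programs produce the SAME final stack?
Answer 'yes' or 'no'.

Program A trace:
  After 'push -3': [-3]
  After 'dup': [-3, -3]
  After 'swap': [-3, -3]
  After 'push 6': [-3, -3, 6]
  After 'gt': [-3, 0]
  After 'push 9': [-3, 0, 9]
  After 'pop': [-3, 0]
Program A final stack: [-3, 0]

Program B trace:
  After 'push 16': [16]
  After 'neg': [-16]
  After 'neg': [16]
  After 'dup': [16, 16]
  After 'push 5': [16, 16, 5]
  After 'div': [16, 3]
  After 'eq': [0]
  After 'dup': [0, 0]
  After 'add': [0]
  After 'push 4': [0, 4]
Program B final stack: [0, 4]
Same: no

Answer: no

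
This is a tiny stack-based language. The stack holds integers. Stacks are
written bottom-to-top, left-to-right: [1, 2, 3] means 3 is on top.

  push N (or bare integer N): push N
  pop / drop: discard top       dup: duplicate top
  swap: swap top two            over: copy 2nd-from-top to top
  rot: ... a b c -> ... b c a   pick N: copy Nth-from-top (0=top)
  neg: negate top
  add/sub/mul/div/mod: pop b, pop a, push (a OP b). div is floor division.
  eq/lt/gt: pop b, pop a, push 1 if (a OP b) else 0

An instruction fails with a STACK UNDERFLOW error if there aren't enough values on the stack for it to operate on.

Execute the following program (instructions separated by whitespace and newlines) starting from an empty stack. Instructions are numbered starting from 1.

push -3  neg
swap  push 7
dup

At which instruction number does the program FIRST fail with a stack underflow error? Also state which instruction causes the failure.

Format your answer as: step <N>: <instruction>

Step 1 ('push -3'): stack = [-3], depth = 1
Step 2 ('neg'): stack = [3], depth = 1
Step 3 ('swap'): needs 2 value(s) but depth is 1 — STACK UNDERFLOW

Answer: step 3: swap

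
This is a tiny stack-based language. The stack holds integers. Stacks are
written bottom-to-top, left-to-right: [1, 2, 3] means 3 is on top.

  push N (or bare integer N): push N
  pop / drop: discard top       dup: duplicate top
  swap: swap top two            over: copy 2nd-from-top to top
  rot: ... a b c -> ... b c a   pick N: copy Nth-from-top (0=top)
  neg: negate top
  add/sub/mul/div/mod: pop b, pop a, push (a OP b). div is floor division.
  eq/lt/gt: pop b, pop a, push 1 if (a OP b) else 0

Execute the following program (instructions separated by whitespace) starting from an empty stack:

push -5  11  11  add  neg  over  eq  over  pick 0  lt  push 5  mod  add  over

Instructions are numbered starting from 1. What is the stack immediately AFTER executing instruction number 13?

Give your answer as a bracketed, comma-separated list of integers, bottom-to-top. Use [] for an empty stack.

Answer: [-5, 0]

Derivation:
Step 1 ('push -5'): [-5]
Step 2 ('11'): [-5, 11]
Step 3 ('11'): [-5, 11, 11]
Step 4 ('add'): [-5, 22]
Step 5 ('neg'): [-5, -22]
Step 6 ('over'): [-5, -22, -5]
Step 7 ('eq'): [-5, 0]
Step 8 ('over'): [-5, 0, -5]
Step 9 ('pick 0'): [-5, 0, -5, -5]
Step 10 ('lt'): [-5, 0, 0]
Step 11 ('push 5'): [-5, 0, 0, 5]
Step 12 ('mod'): [-5, 0, 0]
Step 13 ('add'): [-5, 0]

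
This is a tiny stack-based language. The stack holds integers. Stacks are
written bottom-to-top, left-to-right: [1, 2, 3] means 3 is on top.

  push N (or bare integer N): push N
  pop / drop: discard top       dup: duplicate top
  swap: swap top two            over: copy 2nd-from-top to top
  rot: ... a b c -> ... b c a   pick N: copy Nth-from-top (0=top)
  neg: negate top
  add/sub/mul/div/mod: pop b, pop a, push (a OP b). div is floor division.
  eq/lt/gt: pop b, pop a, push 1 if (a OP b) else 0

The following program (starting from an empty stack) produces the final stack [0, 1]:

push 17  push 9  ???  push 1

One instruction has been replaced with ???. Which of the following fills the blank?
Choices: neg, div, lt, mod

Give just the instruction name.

Stack before ???: [17, 9]
Stack after ???:  [0]
Checking each choice:
  neg: produces [17, -9, 1]
  div: produces [1, 1]
  lt: MATCH
  mod: produces [8, 1]


Answer: lt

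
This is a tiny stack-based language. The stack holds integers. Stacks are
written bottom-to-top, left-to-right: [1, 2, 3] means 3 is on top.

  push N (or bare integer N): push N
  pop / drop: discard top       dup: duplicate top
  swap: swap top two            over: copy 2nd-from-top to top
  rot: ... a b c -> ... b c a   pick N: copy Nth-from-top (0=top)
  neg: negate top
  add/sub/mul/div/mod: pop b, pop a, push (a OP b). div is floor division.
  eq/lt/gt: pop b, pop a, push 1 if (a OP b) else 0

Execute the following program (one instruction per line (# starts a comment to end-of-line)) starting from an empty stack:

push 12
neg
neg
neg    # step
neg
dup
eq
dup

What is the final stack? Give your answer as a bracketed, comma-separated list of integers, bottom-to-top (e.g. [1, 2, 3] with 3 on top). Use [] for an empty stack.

After 'push 12': [12]
After 'neg': [-12]
After 'neg': [12]
After 'neg': [-12]
After 'neg': [12]
After 'dup': [12, 12]
After 'eq': [1]
After 'dup': [1, 1]

Answer: [1, 1]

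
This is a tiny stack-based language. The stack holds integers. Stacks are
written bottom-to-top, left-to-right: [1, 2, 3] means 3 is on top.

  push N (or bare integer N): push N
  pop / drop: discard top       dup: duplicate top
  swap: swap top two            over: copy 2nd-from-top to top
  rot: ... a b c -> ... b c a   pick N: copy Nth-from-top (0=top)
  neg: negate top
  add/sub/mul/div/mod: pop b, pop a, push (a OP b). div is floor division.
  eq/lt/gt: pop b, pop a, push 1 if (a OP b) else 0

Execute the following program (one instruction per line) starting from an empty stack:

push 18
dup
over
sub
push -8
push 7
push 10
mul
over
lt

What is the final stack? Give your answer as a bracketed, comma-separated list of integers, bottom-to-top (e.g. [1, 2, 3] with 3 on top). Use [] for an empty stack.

Answer: [18, 0, -8, 0]

Derivation:
After 'push 18': [18]
After 'dup': [18, 18]
After 'over': [18, 18, 18]
After 'sub': [18, 0]
After 'push -8': [18, 0, -8]
After 'push 7': [18, 0, -8, 7]
After 'push 10': [18, 0, -8, 7, 10]
After 'mul': [18, 0, -8, 70]
After 'over': [18, 0, -8, 70, -8]
After 'lt': [18, 0, -8, 0]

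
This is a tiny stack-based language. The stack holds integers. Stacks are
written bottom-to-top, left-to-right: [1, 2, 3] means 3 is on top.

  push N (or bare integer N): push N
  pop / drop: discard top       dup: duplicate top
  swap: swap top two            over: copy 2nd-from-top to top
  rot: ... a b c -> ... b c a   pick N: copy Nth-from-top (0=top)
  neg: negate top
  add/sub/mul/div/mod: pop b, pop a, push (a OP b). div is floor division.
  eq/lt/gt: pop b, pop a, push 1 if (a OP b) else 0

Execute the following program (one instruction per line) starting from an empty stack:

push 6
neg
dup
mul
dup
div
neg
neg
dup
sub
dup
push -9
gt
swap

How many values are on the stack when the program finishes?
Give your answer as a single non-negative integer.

Answer: 2

Derivation:
After 'push 6': stack = [6] (depth 1)
After 'neg': stack = [-6] (depth 1)
After 'dup': stack = [-6, -6] (depth 2)
After 'mul': stack = [36] (depth 1)
After 'dup': stack = [36, 36] (depth 2)
After 'div': stack = [1] (depth 1)
After 'neg': stack = [-1] (depth 1)
After 'neg': stack = [1] (depth 1)
After 'dup': stack = [1, 1] (depth 2)
After 'sub': stack = [0] (depth 1)
After 'dup': stack = [0, 0] (depth 2)
After 'push -9': stack = [0, 0, -9] (depth 3)
After 'gt': stack = [0, 1] (depth 2)
After 'swap': stack = [1, 0] (depth 2)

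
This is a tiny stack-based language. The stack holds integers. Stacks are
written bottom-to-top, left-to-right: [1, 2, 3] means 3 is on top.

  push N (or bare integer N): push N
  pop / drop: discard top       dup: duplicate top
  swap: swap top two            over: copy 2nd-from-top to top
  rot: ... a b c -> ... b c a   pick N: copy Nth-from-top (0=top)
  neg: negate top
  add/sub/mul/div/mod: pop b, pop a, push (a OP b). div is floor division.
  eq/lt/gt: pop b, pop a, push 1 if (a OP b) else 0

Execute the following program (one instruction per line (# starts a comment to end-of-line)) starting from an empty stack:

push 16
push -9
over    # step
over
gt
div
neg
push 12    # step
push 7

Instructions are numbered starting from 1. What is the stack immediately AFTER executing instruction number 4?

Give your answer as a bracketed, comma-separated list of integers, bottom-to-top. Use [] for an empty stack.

Step 1 ('push 16'): [16]
Step 2 ('push -9'): [16, -9]
Step 3 ('over'): [16, -9, 16]
Step 4 ('over'): [16, -9, 16, -9]

Answer: [16, -9, 16, -9]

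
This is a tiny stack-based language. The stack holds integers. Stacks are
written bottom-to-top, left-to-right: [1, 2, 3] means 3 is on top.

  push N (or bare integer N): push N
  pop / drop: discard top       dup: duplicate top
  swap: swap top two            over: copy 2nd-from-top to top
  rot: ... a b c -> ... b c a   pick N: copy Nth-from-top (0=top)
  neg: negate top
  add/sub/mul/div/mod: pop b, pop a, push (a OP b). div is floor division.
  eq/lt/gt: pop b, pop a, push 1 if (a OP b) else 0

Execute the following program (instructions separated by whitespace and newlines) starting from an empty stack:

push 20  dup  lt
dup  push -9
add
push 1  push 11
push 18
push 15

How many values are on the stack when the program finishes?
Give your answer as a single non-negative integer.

After 'push 20': stack = [20] (depth 1)
After 'dup': stack = [20, 20] (depth 2)
After 'lt': stack = [0] (depth 1)
After 'dup': stack = [0, 0] (depth 2)
After 'push -9': stack = [0, 0, -9] (depth 3)
After 'add': stack = [0, -9] (depth 2)
After 'push 1': stack = [0, -9, 1] (depth 3)
After 'push 11': stack = [0, -9, 1, 11] (depth 4)
After 'push 18': stack = [0, -9, 1, 11, 18] (depth 5)
After 'push 15': stack = [0, -9, 1, 11, 18, 15] (depth 6)

Answer: 6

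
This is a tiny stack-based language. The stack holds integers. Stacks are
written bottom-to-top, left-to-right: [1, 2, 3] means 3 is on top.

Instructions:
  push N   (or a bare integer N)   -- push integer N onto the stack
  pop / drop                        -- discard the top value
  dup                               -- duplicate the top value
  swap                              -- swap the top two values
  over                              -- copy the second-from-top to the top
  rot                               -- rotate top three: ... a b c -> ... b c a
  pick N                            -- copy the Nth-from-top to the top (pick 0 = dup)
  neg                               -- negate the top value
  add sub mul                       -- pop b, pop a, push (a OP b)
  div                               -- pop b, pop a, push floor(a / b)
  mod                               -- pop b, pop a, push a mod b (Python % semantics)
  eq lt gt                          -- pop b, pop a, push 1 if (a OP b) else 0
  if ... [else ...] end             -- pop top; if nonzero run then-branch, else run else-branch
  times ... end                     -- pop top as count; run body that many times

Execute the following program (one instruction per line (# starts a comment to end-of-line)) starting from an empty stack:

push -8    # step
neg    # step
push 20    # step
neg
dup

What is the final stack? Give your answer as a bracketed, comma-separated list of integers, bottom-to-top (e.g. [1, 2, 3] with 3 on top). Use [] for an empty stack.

After 'push -8': [-8]
After 'neg': [8]
After 'push 20': [8, 20]
After 'neg': [8, -20]
After 'dup': [8, -20, -20]

Answer: [8, -20, -20]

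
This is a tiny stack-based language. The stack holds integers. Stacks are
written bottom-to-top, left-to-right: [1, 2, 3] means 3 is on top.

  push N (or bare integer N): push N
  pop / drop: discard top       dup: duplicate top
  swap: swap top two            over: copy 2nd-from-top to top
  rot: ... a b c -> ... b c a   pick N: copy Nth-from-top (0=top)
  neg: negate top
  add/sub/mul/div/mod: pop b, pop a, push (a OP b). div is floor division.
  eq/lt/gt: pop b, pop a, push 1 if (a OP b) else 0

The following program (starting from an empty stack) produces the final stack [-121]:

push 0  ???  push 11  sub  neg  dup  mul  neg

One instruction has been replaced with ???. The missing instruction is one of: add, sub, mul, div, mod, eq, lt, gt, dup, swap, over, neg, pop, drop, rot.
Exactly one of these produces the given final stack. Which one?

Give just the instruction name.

Stack before ???: [0]
Stack after ???:  [0]
The instruction that transforms [0] -> [0] is: neg

Answer: neg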